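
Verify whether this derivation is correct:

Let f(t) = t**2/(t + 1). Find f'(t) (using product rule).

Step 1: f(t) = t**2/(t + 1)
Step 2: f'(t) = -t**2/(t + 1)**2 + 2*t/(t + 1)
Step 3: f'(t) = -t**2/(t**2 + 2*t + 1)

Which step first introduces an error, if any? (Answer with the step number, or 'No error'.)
Step 3

Step 3 is incorrect due to a dropped term.
The step shows: -t**2/(t**2 + 2*t + 1)
The correct value should be: -t**2/(t**2 + 2*t + 1) + 2*t/(t + 1)

Explanation: A term was dropped: the term 2*t/(t + 1) was incorrectly omitted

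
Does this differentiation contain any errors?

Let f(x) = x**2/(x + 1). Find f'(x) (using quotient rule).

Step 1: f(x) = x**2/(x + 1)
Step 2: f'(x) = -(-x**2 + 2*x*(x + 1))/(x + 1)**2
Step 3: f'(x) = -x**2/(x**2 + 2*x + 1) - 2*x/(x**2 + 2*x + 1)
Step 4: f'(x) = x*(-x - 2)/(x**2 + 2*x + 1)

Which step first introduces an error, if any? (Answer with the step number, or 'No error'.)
Step 2

Step 2 is incorrect due to a sign flip.
The step shows: -(-x**2 + 2*x*(x + 1))/(x + 1)**2
The correct value should be: (-x**2 + 2*x*(x + 1))/(x + 1)**2

Explanation: The sign of the whole expression was flipped: the term (-x**2 + 2*x*(x + 1))/(x + 1)**2 was incorrectly written as -(-x**2 + 2*x*(x + 1))/(x + 1)**2
The later steps are derived from this incorrect expression, so the error originates in Step 2.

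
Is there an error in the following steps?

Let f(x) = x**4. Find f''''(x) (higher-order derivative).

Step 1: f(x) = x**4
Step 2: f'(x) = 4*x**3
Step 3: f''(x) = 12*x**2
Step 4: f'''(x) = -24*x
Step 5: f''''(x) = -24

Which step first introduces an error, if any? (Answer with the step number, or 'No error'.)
Step 4

Step 4 is incorrect due to a sign flip.
The step shows: -24*x
The correct value should be: 24*x

Explanation: The sign of the whole expression was flipped: the term 24*x was incorrectly written as -24*x
The later steps are derived from this incorrect expression, so the error originates in Step 4.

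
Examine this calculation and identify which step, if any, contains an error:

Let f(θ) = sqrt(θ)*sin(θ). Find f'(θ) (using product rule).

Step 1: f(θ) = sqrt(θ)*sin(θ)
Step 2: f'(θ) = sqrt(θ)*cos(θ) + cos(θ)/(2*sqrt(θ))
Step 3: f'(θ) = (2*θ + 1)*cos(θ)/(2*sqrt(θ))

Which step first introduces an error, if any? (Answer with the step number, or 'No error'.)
Step 2

Step 2 is incorrect due to a wrong trig function.
The step shows: sqrt(θ)*cos(θ) + cos(θ)/(2*sqrt(θ))
The correct value should be: sqrt(θ)*cos(θ) + sin(θ)/(2*sqrt(θ))

Explanation: sin(θ) was incorrectly written as cos(θ): the term sin(θ)/(2*sqrt(θ)) was incorrectly written as cos(θ)/(2*sqrt(θ))
The later steps are derived from this incorrect expression, so the error originates in Step 2.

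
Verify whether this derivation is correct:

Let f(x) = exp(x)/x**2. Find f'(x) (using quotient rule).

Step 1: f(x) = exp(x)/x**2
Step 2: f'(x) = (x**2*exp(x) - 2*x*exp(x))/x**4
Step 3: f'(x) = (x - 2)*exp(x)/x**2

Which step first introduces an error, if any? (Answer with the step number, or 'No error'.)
Step 3

Step 3 is incorrect due to a wrong exponent.
The step shows: (x - 2)*exp(x)/x**2
The correct value should be: (x - 2)*exp(x)/x**3

Explanation: The exponent -3 on x was incorrectly written as -2: the term (x - 2)*exp(x)/x**3 was incorrectly written as (x - 2)*exp(x)/x**2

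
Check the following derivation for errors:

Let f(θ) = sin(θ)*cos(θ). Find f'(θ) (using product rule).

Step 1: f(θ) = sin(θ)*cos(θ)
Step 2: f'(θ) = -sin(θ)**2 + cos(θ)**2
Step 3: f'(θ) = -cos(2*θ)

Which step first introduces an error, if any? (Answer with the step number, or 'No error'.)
Step 3

Step 3 is incorrect due to a sign flip.
The step shows: -cos(2*θ)
The correct value should be: cos(2*θ)

Explanation: The sign of the whole expression was flipped: the term cos(2*θ) was incorrectly written as -cos(2*θ)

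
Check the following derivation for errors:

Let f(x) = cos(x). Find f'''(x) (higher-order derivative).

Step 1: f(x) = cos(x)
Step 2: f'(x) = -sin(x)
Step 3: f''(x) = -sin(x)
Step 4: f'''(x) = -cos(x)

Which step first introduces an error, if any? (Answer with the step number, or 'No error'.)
Step 3

Step 3 is incorrect due to a wrong trig function.
The step shows: -sin(x)
The correct value should be: -cos(x)

Explanation: cos(x) was incorrectly written as sin(x): the term -cos(x) was incorrectly written as -sin(x)
The later steps are derived from this incorrect expression, so the error originates in Step 3.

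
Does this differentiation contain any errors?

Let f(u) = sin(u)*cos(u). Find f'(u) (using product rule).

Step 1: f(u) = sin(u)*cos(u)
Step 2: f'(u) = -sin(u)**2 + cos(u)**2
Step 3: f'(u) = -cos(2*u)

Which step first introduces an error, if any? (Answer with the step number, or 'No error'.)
Step 3

Step 3 is incorrect due to a sign flip.
The step shows: -cos(2*u)
The correct value should be: cos(2*u)

Explanation: The sign of the whole expression was flipped: the term cos(2*u) was incorrectly written as -cos(2*u)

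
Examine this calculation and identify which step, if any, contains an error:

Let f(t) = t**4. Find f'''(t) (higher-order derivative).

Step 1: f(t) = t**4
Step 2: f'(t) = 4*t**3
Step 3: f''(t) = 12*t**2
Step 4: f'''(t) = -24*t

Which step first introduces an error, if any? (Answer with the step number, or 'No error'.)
Step 4

Step 4 is incorrect due to a sign flip.
The step shows: -24*t
The correct value should be: 24*t

Explanation: The sign of the whole expression was flipped: the term 24*t was incorrectly written as -24*t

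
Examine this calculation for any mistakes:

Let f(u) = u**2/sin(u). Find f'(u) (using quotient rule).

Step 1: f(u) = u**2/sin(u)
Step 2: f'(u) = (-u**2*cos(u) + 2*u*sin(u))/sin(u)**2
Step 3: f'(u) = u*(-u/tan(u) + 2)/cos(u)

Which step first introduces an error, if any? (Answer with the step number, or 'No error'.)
Step 3

Step 3 is incorrect due to a wrong trig function.
The step shows: u*(-u/tan(u) + 2)/cos(u)
The correct value should be: u*(-u/tan(u) + 2)/sin(u)

Explanation: sin(u) was incorrectly written as cos(u): the term u*(-u/tan(u) + 2)/sin(u) was incorrectly written as u*(-u/tan(u) + 2)/cos(u)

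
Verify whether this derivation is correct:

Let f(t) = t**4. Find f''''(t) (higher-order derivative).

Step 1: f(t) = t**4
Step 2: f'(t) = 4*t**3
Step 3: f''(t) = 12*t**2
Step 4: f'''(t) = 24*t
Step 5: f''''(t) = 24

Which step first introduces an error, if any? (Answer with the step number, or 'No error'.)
No error

All steps in this derivation are correct.
The final answer f''''(t) = 24 is valid.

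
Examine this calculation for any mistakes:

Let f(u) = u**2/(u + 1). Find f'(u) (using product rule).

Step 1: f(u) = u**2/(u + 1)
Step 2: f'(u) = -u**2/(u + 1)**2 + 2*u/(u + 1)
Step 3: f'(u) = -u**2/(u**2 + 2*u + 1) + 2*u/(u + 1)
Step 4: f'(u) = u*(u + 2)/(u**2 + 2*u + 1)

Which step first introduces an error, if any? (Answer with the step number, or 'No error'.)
No error

All steps in this derivation are correct.
The final answer f'(u) = u*(u + 2)/(u**2 + 2*u + 1) is valid.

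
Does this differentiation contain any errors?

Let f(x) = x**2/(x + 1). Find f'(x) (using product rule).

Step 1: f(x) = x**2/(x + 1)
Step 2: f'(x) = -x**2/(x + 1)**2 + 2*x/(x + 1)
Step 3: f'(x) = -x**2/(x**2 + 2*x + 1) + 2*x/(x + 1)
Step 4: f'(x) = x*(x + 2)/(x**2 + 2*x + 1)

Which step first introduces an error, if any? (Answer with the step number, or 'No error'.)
No error

All steps in this derivation are correct.
The final answer f'(x) = x*(x + 2)/(x**2 + 2*x + 1) is valid.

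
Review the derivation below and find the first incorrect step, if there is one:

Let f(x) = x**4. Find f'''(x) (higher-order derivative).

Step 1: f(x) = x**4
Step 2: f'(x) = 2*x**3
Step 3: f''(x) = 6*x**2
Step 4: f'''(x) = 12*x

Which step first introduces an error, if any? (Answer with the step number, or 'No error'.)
Step 2

Step 2 is incorrect due to a wrong coefficient.
The step shows: 2*x**3
The correct value should be: 4*x**3

Explanation: The coefficient 4 was incorrectly written as 2: the term 4*x**3 was incorrectly written as 2*x**3
The later steps are derived from this incorrect expression, so the error originates in Step 2.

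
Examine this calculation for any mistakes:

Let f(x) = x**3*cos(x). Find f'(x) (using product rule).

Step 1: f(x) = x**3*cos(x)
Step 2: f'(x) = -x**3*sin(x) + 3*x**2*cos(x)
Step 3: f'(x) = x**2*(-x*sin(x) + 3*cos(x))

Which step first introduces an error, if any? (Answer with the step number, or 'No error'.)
No error

All steps in this derivation are correct.
The final answer f'(x) = x**2*(-x*sin(x) + 3*cos(x)) is valid.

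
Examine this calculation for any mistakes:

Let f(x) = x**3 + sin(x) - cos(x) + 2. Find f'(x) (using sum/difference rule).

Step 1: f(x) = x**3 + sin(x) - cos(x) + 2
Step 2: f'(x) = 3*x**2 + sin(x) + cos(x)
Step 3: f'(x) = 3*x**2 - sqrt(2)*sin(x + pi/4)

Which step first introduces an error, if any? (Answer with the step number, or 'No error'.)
Step 3

Step 3 is incorrect due to a sign flip.
The step shows: 3*x**2 - sqrt(2)*sin(x + pi/4)
The correct value should be: 3*x**2 + sqrt(2)*sin(x + pi/4)

Explanation: The sign of one term was flipped: the term sqrt(2)*sin(x + pi/4) was incorrectly written as -sqrt(2)*sin(x + pi/4)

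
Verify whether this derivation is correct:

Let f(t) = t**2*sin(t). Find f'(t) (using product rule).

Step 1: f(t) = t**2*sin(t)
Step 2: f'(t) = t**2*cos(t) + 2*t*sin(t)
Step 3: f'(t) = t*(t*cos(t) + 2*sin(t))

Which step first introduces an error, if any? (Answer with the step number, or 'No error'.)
No error

All steps in this derivation are correct.
The final answer f'(t) = t*(t*cos(t) + 2*sin(t)) is valid.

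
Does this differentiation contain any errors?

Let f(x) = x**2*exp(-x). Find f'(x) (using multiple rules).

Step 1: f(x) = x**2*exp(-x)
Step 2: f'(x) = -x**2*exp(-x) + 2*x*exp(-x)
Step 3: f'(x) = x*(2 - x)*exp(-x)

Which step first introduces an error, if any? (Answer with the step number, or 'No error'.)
No error

All steps in this derivation are correct.
The final answer f'(x) = x*(2 - x)*exp(-x) is valid.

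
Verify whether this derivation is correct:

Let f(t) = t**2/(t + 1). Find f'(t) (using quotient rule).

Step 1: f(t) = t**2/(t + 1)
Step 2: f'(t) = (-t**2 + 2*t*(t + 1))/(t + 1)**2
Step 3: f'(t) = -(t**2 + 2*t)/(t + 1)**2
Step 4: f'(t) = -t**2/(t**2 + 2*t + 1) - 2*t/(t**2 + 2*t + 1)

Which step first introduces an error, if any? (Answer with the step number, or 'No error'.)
Step 3

Step 3 is incorrect due to a sign flip.
The step shows: -(t**2 + 2*t)/(t + 1)**2
The correct value should be: (t**2 + 2*t)/(t + 1)**2

Explanation: The sign of the whole expression was flipped: the term (t**2 + 2*t)/(t + 1)**2 was incorrectly written as -(t**2 + 2*t)/(t + 1)**2
The later steps are derived from this incorrect expression, so the error originates in Step 3.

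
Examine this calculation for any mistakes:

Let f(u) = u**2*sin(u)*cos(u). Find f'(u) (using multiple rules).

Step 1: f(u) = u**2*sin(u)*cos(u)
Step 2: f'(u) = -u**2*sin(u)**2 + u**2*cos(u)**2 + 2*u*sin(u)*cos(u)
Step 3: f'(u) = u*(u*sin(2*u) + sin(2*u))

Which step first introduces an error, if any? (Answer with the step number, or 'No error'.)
Step 3

Step 3 is incorrect due to a wrong trig function.
The step shows: u*(u*sin(2*u) + sin(2*u))
The correct value should be: u*(u*cos(2*u) + sin(2*u))

Explanation: cos(2*u) was incorrectly written as sin(2*u): the term u*(u*cos(2*u) + sin(2*u)) was incorrectly written as u*(u*sin(2*u) + sin(2*u))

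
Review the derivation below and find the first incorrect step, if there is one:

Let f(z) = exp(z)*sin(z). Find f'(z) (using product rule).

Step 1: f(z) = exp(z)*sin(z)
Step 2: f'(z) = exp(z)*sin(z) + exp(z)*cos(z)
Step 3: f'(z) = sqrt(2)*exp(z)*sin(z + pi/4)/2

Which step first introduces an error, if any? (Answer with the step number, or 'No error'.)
Step 3

Step 3 is incorrect due to a wrong exponent.
The step shows: sqrt(2)*exp(z)*sin(z + pi/4)/2
The correct value should be: sqrt(2)*exp(z)*sin(z + pi/4)

Explanation: The exponent 1/2 on 2 was incorrectly written as -1/2: the term sqrt(2)*exp(z)*sin(z + pi/4) was incorrectly written as sqrt(2)*exp(z)*sin(z + pi/4)/2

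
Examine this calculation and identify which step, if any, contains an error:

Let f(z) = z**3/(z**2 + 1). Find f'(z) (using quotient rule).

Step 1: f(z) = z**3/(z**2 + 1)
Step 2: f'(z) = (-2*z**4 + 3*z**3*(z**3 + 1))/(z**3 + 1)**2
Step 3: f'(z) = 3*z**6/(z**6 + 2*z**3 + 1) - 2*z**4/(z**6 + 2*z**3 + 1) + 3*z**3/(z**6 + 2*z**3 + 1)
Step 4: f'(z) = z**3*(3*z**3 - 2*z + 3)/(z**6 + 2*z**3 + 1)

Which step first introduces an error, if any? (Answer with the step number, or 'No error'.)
Step 2

Step 2 is incorrect due to a wrong exponent.
The step shows: (-2*z**4 + 3*z**3*(z**3 + 1))/(z**3 + 1)**2
The correct value should be: (-2*z**4 + 3*z**2*(z**2 + 1))/(z**2 + 1)**2

Explanation: The exponent 2 on z was incorrectly written as 3: the term (-2*z**4 + 3*z**2*(z**2 + 1))/(z**2 + 1)**2 was incorrectly written as (-2*z**4 + 3*z**3*(z**3 + 1))/(z**3 + 1)**2
The later steps are derived from this incorrect expression, so the error originates in Step 2.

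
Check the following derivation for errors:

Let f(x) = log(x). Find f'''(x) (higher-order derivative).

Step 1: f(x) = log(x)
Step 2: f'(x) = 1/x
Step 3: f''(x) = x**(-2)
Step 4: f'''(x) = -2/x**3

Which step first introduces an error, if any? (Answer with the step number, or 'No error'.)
Step 3

Step 3 is incorrect due to a sign flip.
The step shows: x**(-2)
The correct value should be: -1/x**2

Explanation: The sign of the whole expression was flipped: the term -1/x**2 was incorrectly written as x**(-2)
The later steps are derived from this incorrect expression, so the error originates in Step 3.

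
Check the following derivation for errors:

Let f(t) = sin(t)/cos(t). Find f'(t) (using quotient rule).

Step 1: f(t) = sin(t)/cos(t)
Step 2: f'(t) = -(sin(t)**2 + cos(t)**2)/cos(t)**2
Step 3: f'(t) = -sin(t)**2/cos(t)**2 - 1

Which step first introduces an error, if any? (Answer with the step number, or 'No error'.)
Step 2

Step 2 is incorrect due to a sign flip.
The step shows: -(sin(t)**2 + cos(t)**2)/cos(t)**2
The correct value should be: (sin(t)**2 + cos(t)**2)/cos(t)**2

Explanation: The sign of the whole expression was flipped: the term (sin(t)**2 + cos(t)**2)/cos(t)**2 was incorrectly written as -(sin(t)**2 + cos(t)**2)/cos(t)**2
The later steps are derived from this incorrect expression, so the error originates in Step 2.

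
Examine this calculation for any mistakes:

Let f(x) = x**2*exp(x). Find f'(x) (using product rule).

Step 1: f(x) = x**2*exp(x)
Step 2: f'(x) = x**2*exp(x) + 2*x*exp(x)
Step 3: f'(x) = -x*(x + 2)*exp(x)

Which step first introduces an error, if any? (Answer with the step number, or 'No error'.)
Step 3

Step 3 is incorrect due to a sign flip.
The step shows: -x*(x + 2)*exp(x)
The correct value should be: x*(x + 2)*exp(x)

Explanation: The sign of the whole expression was flipped: the term x*(x + 2)*exp(x) was incorrectly written as -x*(x + 2)*exp(x)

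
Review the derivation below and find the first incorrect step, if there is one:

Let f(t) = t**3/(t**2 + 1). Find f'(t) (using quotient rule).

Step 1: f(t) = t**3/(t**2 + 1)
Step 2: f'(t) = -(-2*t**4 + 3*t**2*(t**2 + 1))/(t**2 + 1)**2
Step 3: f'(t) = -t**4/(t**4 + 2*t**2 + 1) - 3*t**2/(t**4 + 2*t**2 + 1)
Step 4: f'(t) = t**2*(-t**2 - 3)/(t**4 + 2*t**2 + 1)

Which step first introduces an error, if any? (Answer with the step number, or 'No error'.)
Step 2

Step 2 is incorrect due to a sign flip.
The step shows: -(-2*t**4 + 3*t**2*(t**2 + 1))/(t**2 + 1)**2
The correct value should be: (-2*t**4 + 3*t**2*(t**2 + 1))/(t**2 + 1)**2

Explanation: The sign of the whole expression was flipped: the term (-2*t**4 + 3*t**2*(t**2 + 1))/(t**2 + 1)**2 was incorrectly written as -(-2*t**4 + 3*t**2*(t**2 + 1))/(t**2 + 1)**2
The later steps are derived from this incorrect expression, so the error originates in Step 2.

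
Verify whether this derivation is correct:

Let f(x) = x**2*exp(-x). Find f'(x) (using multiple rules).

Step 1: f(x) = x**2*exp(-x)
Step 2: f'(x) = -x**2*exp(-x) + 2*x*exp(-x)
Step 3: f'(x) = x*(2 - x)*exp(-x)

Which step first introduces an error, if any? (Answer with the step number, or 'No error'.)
No error

All steps in this derivation are correct.
The final answer f'(x) = x*(2 - x)*exp(-x) is valid.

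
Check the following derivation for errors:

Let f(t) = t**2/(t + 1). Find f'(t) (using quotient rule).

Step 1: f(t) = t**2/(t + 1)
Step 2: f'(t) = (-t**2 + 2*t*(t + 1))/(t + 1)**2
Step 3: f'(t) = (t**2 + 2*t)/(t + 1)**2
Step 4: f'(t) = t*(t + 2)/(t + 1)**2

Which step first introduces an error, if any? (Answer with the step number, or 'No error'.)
No error

All steps in this derivation are correct.
The final answer f'(t) = t*(t + 2)/(t + 1)**2 is valid.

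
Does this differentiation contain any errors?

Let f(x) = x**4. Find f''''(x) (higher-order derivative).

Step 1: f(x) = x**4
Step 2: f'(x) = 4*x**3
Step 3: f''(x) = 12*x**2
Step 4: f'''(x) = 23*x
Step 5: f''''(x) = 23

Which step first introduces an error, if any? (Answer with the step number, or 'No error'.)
Step 4

Step 4 is incorrect due to a wrong coefficient.
The step shows: 23*x
The correct value should be: 24*x

Explanation: The coefficient 24 was incorrectly written as 23: the term 24*x was incorrectly written as 23*x
The later steps are derived from this incorrect expression, so the error originates in Step 4.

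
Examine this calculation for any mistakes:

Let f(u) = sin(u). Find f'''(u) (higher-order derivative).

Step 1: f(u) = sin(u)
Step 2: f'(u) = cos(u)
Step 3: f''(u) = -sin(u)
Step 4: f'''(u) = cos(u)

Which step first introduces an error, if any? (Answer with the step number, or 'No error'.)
Step 4

Step 4 is incorrect due to a sign flip.
The step shows: cos(u)
The correct value should be: -cos(u)

Explanation: The sign of the whole expression was flipped: the term -cos(u) was incorrectly written as cos(u)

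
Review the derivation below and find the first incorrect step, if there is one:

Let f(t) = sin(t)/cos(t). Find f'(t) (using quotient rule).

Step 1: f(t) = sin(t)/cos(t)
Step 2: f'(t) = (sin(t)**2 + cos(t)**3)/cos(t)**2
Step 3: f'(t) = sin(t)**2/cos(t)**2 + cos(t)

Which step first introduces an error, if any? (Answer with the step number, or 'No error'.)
Step 2

Step 2 is incorrect due to a wrong exponent.
The step shows: (sin(t)**2 + cos(t)**3)/cos(t)**2
The correct value should be: (sin(t)**2 + cos(t)**2)/cos(t)**2

Explanation: The exponent 2 on cos(t) was incorrectly written as 3: the term (sin(t)**2 + cos(t)**2)/cos(t)**2 was incorrectly written as (sin(t)**2 + cos(t)**3)/cos(t)**2
The later steps are derived from this incorrect expression, so the error originates in Step 2.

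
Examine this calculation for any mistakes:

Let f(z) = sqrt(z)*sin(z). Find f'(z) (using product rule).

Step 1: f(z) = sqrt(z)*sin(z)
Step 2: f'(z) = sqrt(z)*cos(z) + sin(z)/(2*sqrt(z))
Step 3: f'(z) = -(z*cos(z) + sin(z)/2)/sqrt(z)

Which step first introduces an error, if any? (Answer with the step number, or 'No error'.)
Step 3

Step 3 is incorrect due to a sign flip.
The step shows: -(z*cos(z) + sin(z)/2)/sqrt(z)
The correct value should be: (z*cos(z) + sin(z)/2)/sqrt(z)

Explanation: The sign of the whole expression was flipped: the term (z*cos(z) + sin(z)/2)/sqrt(z) was incorrectly written as -(z*cos(z) + sin(z)/2)/sqrt(z)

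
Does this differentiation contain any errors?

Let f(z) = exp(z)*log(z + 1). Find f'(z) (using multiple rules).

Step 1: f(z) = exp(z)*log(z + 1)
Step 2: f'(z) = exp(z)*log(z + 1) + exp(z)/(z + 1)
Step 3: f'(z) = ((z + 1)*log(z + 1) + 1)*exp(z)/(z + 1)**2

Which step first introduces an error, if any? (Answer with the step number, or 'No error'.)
Step 3

Step 3 is incorrect due to a wrong exponent.
The step shows: ((z + 1)*log(z + 1) + 1)*exp(z)/(z + 1)**2
The correct value should be: ((z + 1)*log(z + 1) + 1)*exp(z)/(z + 1)

Explanation: The exponent -1 on z + 1 was incorrectly written as -2: the term ((z + 1)*log(z + 1) + 1)*exp(z)/(z + 1) was incorrectly written as ((z + 1)*log(z + 1) + 1)*exp(z)/(z + 1)**2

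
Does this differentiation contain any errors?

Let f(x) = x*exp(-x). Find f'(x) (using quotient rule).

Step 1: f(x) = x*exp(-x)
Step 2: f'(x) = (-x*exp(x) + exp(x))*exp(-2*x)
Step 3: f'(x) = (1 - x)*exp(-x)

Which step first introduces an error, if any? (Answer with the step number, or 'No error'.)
No error

All steps in this derivation are correct.
The final answer f'(x) = (1 - x)*exp(-x) is valid.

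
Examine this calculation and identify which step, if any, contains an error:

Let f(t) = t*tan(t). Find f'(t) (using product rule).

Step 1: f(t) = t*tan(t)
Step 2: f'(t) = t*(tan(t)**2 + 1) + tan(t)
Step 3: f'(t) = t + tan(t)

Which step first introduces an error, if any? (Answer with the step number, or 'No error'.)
Step 3

Step 3 is incorrect due to a dropped term.
The step shows: t + tan(t)
The correct value should be: t*tan(t)**2 + t + tan(t)

Explanation: A term was dropped: the term t*tan(t)**2 was incorrectly omitted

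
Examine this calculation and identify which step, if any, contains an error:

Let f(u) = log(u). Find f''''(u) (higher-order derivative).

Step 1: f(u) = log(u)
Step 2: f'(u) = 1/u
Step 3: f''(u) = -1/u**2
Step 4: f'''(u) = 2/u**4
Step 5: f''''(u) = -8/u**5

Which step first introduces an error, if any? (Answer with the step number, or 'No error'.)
Step 4

Step 4 is incorrect due to a wrong exponent.
The step shows: 2/u**4
The correct value should be: 2/u**3

Explanation: The exponent -3 on u was incorrectly written as -4: the term 2/u**3 was incorrectly written as 2/u**4
The later steps are derived from this incorrect expression, so the error originates in Step 4.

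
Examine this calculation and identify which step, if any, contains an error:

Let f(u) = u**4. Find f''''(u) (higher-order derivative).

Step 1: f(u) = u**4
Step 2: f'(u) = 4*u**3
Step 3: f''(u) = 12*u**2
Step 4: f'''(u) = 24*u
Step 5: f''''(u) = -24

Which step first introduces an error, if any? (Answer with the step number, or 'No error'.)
Step 5

Step 5 is incorrect due to a sign flip.
The step shows: -24
The correct value should be: 24

Explanation: The sign of the whole expression was flipped: the term 24 was incorrectly written as -24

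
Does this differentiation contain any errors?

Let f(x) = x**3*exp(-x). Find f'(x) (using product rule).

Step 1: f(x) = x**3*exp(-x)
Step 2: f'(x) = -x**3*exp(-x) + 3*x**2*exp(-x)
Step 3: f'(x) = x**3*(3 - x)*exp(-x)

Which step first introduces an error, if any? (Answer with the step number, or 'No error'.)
Step 3

Step 3 is incorrect due to a wrong exponent.
The step shows: x**3*(3 - x)*exp(-x)
The correct value should be: x**2*(3 - x)*exp(-x)

Explanation: The exponent 2 on x was incorrectly written as 3: the term x**2*(3 - x)*exp(-x) was incorrectly written as x**3*(3 - x)*exp(-x)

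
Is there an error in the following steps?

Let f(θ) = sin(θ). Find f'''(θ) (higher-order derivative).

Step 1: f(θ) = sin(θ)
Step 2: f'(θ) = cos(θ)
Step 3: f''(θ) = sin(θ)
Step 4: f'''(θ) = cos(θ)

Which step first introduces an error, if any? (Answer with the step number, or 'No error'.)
Step 3

Step 3 is incorrect due to a sign flip.
The step shows: sin(θ)
The correct value should be: -sin(θ)

Explanation: The sign of the whole expression was flipped: the term -sin(θ) was incorrectly written as sin(θ)
The later steps are derived from this incorrect expression, so the error originates in Step 3.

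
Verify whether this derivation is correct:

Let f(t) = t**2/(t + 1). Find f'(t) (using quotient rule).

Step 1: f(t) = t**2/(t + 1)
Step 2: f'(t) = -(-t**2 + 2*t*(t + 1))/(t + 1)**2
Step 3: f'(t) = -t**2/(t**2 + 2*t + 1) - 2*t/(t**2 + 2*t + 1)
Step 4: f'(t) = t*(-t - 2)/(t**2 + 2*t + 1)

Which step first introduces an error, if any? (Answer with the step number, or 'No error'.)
Step 2

Step 2 is incorrect due to a sign flip.
The step shows: -(-t**2 + 2*t*(t + 1))/(t + 1)**2
The correct value should be: (-t**2 + 2*t*(t + 1))/(t + 1)**2

Explanation: The sign of the whole expression was flipped: the term (-t**2 + 2*t*(t + 1))/(t + 1)**2 was incorrectly written as -(-t**2 + 2*t*(t + 1))/(t + 1)**2
The later steps are derived from this incorrect expression, so the error originates in Step 2.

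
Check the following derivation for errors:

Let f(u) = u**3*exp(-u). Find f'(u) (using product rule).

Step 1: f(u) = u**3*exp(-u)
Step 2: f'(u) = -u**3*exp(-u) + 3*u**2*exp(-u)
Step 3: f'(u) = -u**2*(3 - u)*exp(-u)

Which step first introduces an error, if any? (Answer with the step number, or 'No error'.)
Step 3

Step 3 is incorrect due to a sign flip.
The step shows: -u**2*(3 - u)*exp(-u)
The correct value should be: u**2*(3 - u)*exp(-u)

Explanation: The sign of the whole expression was flipped: the term u**2*(3 - u)*exp(-u) was incorrectly written as -u**2*(3 - u)*exp(-u)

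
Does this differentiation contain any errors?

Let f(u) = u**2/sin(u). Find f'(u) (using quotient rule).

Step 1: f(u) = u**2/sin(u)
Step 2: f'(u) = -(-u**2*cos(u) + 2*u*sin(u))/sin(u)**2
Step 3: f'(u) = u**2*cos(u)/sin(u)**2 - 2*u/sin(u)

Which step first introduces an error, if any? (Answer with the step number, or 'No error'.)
Step 2

Step 2 is incorrect due to a sign flip.
The step shows: -(-u**2*cos(u) + 2*u*sin(u))/sin(u)**2
The correct value should be: (-u**2*cos(u) + 2*u*sin(u))/sin(u)**2

Explanation: The sign of the whole expression was flipped: the term (-u**2*cos(u) + 2*u*sin(u))/sin(u)**2 was incorrectly written as -(-u**2*cos(u) + 2*u*sin(u))/sin(u)**2
The later steps are derived from this incorrect expression, so the error originates in Step 2.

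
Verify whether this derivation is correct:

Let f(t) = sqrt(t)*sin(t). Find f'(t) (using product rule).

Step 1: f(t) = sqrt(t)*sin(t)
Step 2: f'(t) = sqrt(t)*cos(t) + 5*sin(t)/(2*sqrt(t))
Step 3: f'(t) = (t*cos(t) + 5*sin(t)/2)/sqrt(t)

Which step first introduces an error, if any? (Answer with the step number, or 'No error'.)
Step 2

Step 2 is incorrect due to a wrong coefficient.
The step shows: sqrt(t)*cos(t) + 5*sin(t)/(2*sqrt(t))
The correct value should be: sqrt(t)*cos(t) + sin(t)/(2*sqrt(t))

Explanation: The coefficient 1/2 was incorrectly written as 5/2: the term sin(t)/(2*sqrt(t)) was incorrectly written as 5*sin(t)/(2*sqrt(t))
The later steps are derived from this incorrect expression, so the error originates in Step 2.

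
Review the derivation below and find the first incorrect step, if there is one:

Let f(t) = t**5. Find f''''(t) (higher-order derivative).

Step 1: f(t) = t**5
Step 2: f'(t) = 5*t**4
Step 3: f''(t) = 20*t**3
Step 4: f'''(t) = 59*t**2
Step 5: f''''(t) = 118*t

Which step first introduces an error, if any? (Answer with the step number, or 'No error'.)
Step 4

Step 4 is incorrect due to a wrong coefficient.
The step shows: 59*t**2
The correct value should be: 60*t**2

Explanation: The coefficient 60 was incorrectly written as 59: the term 60*t**2 was incorrectly written as 59*t**2
The later steps are derived from this incorrect expression, so the error originates in Step 4.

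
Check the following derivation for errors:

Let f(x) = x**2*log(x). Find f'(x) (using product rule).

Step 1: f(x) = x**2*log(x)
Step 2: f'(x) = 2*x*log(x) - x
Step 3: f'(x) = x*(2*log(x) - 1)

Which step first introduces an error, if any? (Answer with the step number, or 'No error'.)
Step 2

Step 2 is incorrect due to a sign flip.
The step shows: 2*x*log(x) - x
The correct value should be: 2*x*log(x) + x

Explanation: The sign of one term was flipped: the term x was incorrectly written as -x
The later steps are derived from this incorrect expression, so the error originates in Step 2.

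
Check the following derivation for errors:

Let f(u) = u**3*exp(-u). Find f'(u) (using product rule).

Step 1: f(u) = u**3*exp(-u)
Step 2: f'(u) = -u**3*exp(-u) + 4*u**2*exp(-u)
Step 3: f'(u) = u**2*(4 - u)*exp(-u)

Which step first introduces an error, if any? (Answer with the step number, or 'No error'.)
Step 2

Step 2 is incorrect due to a wrong coefficient.
The step shows: -u**3*exp(-u) + 4*u**2*exp(-u)
The correct value should be: -u**3*exp(-u) + 3*u**2*exp(-u)

Explanation: The coefficient 3 was incorrectly written as 4: the term 3*u**2*exp(-u) was incorrectly written as 4*u**2*exp(-u)
The later steps are derived from this incorrect expression, so the error originates in Step 2.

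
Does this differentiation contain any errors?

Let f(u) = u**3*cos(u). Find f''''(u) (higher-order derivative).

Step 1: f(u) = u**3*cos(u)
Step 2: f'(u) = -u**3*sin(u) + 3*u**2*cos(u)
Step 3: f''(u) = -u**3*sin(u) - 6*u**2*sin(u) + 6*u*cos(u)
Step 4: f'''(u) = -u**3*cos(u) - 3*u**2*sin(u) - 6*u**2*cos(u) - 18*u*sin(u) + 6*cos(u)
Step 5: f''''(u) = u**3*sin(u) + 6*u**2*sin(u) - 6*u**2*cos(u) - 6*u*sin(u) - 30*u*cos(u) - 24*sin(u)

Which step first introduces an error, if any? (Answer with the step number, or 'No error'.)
Step 3

Step 3 is incorrect due to a wrong trig function.
The step shows: -u**3*sin(u) - 6*u**2*sin(u) + 6*u*cos(u)
The correct value should be: -u**3*cos(u) - 6*u**2*sin(u) + 6*u*cos(u)

Explanation: cos(u) was incorrectly written as sin(u): the term -u**3*cos(u) was incorrectly written as -u**3*sin(u)
The later steps are derived from this incorrect expression, so the error originates in Step 3.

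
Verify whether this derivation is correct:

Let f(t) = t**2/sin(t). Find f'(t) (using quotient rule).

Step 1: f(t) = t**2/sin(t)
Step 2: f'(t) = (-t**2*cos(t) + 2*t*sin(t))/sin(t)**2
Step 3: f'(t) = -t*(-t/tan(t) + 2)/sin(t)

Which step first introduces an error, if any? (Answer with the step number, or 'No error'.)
Step 3

Step 3 is incorrect due to a sign flip.
The step shows: -t*(-t/tan(t) + 2)/sin(t)
The correct value should be: t*(-t/tan(t) + 2)/sin(t)

Explanation: The sign of the whole expression was flipped: the term t*(-t/tan(t) + 2)/sin(t) was incorrectly written as -t*(-t/tan(t) + 2)/sin(t)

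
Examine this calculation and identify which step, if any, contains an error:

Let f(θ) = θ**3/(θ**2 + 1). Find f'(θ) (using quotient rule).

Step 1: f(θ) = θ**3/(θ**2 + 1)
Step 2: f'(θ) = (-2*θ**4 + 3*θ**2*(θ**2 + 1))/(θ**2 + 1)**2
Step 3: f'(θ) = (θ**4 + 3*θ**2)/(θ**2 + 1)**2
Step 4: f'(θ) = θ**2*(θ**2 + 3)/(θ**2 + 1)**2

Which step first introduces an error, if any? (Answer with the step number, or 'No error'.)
No error

All steps in this derivation are correct.
The final answer f'(θ) = θ**2*(θ**2 + 3)/(θ**2 + 1)**2 is valid.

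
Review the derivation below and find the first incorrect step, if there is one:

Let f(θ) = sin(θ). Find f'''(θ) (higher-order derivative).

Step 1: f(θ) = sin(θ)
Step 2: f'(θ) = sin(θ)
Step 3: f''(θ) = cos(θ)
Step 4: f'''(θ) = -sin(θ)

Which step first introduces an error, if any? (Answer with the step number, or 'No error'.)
Step 2

Step 2 is incorrect due to a wrong trig function.
The step shows: sin(θ)
The correct value should be: cos(θ)

Explanation: cos(θ) was incorrectly written as sin(θ): the term cos(θ) was incorrectly written as sin(θ)
The later steps are derived from this incorrect expression, so the error originates in Step 2.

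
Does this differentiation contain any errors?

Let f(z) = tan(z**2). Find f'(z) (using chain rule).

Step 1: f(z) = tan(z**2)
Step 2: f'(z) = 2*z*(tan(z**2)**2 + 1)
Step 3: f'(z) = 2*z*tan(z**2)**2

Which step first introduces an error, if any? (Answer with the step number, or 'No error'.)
Step 3

Step 3 is incorrect due to a dropped term.
The step shows: 2*z*tan(z**2)**2
The correct value should be: 2*z*tan(z**2)**2 + 2*z

Explanation: A term was dropped: the term 2*z was incorrectly omitted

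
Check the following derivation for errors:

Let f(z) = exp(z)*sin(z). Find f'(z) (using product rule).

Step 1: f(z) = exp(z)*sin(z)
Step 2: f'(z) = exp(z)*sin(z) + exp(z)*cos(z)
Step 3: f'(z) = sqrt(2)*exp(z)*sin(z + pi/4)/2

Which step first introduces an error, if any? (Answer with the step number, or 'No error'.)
Step 3

Step 3 is incorrect due to a wrong exponent.
The step shows: sqrt(2)*exp(z)*sin(z + pi/4)/2
The correct value should be: sqrt(2)*exp(z)*sin(z + pi/4)

Explanation: The exponent 1/2 on 2 was incorrectly written as -1/2: the term sqrt(2)*exp(z)*sin(z + pi/4) was incorrectly written as sqrt(2)*exp(z)*sin(z + pi/4)/2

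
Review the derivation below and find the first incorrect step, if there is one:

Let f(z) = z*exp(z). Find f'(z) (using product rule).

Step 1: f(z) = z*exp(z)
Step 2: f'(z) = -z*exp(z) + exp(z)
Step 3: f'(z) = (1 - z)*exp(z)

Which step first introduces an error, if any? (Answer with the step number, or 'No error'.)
Step 2

Step 2 is incorrect due to a sign flip.
The step shows: -z*exp(z) + exp(z)
The correct value should be: z*exp(z) + exp(z)

Explanation: The sign of one term was flipped: the term z*exp(z) was incorrectly written as -z*exp(z)
The later steps are derived from this incorrect expression, so the error originates in Step 2.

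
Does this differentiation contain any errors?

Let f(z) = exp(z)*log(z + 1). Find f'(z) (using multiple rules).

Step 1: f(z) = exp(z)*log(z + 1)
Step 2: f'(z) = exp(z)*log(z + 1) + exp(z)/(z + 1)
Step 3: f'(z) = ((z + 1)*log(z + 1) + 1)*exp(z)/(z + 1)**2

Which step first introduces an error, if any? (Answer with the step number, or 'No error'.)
Step 3

Step 3 is incorrect due to a wrong exponent.
The step shows: ((z + 1)*log(z + 1) + 1)*exp(z)/(z + 1)**2
The correct value should be: ((z + 1)*log(z + 1) + 1)*exp(z)/(z + 1)

Explanation: The exponent -1 on z + 1 was incorrectly written as -2: the term ((z + 1)*log(z + 1) + 1)*exp(z)/(z + 1) was incorrectly written as ((z + 1)*log(z + 1) + 1)*exp(z)/(z + 1)**2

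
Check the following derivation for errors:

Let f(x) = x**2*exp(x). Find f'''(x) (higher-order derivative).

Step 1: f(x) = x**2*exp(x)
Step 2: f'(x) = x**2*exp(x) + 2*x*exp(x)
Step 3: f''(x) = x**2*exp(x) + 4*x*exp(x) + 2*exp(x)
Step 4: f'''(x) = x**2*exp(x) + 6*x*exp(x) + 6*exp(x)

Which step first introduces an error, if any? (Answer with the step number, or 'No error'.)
No error

All steps in this derivation are correct.
The final answer f'''(x) = x**2*exp(x) + 6*x*exp(x) + 6*exp(x) is valid.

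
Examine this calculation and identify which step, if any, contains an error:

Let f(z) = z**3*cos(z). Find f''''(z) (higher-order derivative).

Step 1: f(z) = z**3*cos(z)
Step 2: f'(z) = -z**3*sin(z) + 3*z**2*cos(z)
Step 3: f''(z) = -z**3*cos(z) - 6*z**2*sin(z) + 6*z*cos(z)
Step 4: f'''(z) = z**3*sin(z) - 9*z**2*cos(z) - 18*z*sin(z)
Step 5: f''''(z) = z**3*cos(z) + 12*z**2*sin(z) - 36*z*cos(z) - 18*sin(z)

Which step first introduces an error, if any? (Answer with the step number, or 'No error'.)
Step 4

Step 4 is incorrect due to a dropped term.
The step shows: z**3*sin(z) - 9*z**2*cos(z) - 18*z*sin(z)
The correct value should be: z**3*sin(z) - 9*z**2*cos(z) - 18*z*sin(z) + 6*cos(z)

Explanation: A term was dropped: the term 6*cos(z) was incorrectly omitted
The later steps are derived from this incorrect expression, so the error originates in Step 4.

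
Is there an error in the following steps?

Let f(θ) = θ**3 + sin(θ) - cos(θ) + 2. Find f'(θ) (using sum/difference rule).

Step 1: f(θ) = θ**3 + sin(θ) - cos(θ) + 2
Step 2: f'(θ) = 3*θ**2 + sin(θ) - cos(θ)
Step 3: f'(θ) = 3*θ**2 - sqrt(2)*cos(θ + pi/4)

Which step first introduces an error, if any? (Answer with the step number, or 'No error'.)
Step 2

Step 2 is incorrect due to a sign flip.
The step shows: 3*θ**2 + sin(θ) - cos(θ)
The correct value should be: 3*θ**2 + sin(θ) + cos(θ)

Explanation: The sign of one term was flipped: the term cos(θ) was incorrectly written as -cos(θ)
The later steps are derived from this incorrect expression, so the error originates in Step 2.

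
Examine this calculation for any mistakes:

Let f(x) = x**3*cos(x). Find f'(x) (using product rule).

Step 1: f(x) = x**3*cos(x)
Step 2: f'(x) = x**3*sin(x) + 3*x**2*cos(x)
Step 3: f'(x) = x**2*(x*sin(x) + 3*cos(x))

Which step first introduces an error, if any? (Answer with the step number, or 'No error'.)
Step 2

Step 2 is incorrect due to a sign flip.
The step shows: x**3*sin(x) + 3*x**2*cos(x)
The correct value should be: -x**3*sin(x) + 3*x**2*cos(x)

Explanation: The sign of one term was flipped: the term -x**3*sin(x) was incorrectly written as x**3*sin(x)
The later steps are derived from this incorrect expression, so the error originates in Step 2.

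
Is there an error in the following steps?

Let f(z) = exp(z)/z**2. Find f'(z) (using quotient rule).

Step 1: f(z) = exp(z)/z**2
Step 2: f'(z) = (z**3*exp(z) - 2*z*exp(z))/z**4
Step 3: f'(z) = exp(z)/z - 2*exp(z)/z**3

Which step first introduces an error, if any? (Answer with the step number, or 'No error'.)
Step 2

Step 2 is incorrect due to a wrong exponent.
The step shows: (z**3*exp(z) - 2*z*exp(z))/z**4
The correct value should be: (z**2*exp(z) - 2*z*exp(z))/z**4

Explanation: The exponent 2 on z was incorrectly written as 3: the term (z**2*exp(z) - 2*z*exp(z))/z**4 was incorrectly written as (z**3*exp(z) - 2*z*exp(z))/z**4
The later steps are derived from this incorrect expression, so the error originates in Step 2.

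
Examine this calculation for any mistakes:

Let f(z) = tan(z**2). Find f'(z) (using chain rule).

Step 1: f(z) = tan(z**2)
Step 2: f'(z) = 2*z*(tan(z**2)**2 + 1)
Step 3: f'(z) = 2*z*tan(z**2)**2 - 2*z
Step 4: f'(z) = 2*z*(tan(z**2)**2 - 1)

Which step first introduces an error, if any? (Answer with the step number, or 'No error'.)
Step 3

Step 3 is incorrect due to a sign flip.
The step shows: 2*z*tan(z**2)**2 - 2*z
The correct value should be: 2*z*tan(z**2)**2 + 2*z

Explanation: The sign of one term was flipped: the term 2*z was incorrectly written as -2*z
The later steps are derived from this incorrect expression, so the error originates in Step 3.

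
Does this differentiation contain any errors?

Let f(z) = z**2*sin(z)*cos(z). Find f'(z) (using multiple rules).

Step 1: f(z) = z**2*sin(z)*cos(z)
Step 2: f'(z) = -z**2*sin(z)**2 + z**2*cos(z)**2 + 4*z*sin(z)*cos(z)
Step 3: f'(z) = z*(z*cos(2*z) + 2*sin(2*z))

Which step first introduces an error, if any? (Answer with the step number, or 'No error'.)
Step 2

Step 2 is incorrect due to a wrong coefficient.
The step shows: -z**2*sin(z)**2 + z**2*cos(z)**2 + 4*z*sin(z)*cos(z)
The correct value should be: -z**2*sin(z)**2 + z**2*cos(z)**2 + 2*z*sin(z)*cos(z)

Explanation: The coefficient 2 was incorrectly written as 4: the term 2*z*sin(z)*cos(z) was incorrectly written as 4*z*sin(z)*cos(z)
The later steps are derived from this incorrect expression, so the error originates in Step 2.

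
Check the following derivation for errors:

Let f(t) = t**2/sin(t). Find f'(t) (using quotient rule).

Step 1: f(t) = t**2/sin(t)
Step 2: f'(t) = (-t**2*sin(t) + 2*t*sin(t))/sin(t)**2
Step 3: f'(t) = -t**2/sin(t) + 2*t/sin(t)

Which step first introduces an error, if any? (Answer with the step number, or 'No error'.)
Step 2

Step 2 is incorrect due to a wrong trig function.
The step shows: (-t**2*sin(t) + 2*t*sin(t))/sin(t)**2
The correct value should be: (-t**2*cos(t) + 2*t*sin(t))/sin(t)**2

Explanation: cos(t) was incorrectly written as sin(t): the term (-t**2*cos(t) + 2*t*sin(t))/sin(t)**2 was incorrectly written as (-t**2*sin(t) + 2*t*sin(t))/sin(t)**2
The later steps are derived from this incorrect expression, so the error originates in Step 2.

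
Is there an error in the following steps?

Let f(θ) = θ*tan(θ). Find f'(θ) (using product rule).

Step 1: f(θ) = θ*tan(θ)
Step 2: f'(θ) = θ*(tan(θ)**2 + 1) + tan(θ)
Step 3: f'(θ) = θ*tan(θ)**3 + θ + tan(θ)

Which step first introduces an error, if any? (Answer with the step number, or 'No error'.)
Step 3

Step 3 is incorrect due to a wrong exponent.
The step shows: θ*tan(θ)**3 + θ + tan(θ)
The correct value should be: θ*tan(θ)**2 + θ + tan(θ)

Explanation: The exponent 2 on tan(θ) was incorrectly written as 3: the term θ*tan(θ)**2 was incorrectly written as θ*tan(θ)**3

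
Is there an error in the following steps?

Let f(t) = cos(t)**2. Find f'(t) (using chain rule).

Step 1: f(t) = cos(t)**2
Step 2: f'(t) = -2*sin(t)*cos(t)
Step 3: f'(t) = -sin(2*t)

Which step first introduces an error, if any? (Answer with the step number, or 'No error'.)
No error

All steps in this derivation are correct.
The final answer f'(t) = -sin(2*t) is valid.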